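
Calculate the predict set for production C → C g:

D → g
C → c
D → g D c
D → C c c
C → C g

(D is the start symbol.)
PREDICT(C → C g) = (FIRST(RHS) \ {ε}) ∪ (FOLLOW(C) if ε ∈ FIRST(RHS), i.e. RHS ⇒* ε)
FIRST(C) = { 'c' }
FIRST(C g) = { 'c' }
ε ∉ FIRST(C g), so FOLLOW(C) is not added.
PREDICT(C → C g) = { 'c' }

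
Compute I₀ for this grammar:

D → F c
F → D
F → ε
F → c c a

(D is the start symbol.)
{ [D → . F c], [D' → . D], [F → . D], [F → . c c a], [F → .] }

First, augment the grammar with D' → D
I₀ = CLOSURE({ [D' → . D] }):
  [D' → . D] has the dot before D: add [D → . F c]
  [D → . F c] has the dot before F: add [F → . D], [F → .], [F → . c c a]
No further items can be added.

I₀ = { [D → . F c], [D' → . D], [F → . D], [F → . c c a], [F → .] }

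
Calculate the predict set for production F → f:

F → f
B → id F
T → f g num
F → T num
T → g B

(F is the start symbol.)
{ 'f' }

PREDICT(F → f) = (FIRST(RHS) \ {ε}) ∪ (FOLLOW(F) if ε ∈ FIRST(RHS), i.e. RHS ⇒* ε)
FIRST(f) = { 'f' }
ε ∉ FIRST(f), so FOLLOW(F) is not added.
PREDICT(F → f) = { 'f' }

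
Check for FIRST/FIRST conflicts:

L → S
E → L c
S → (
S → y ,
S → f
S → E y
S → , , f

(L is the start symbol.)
A FIRST/FIRST conflict occurs when two productions N → α and N → β for the same non-terminal have FIRST(α) ∩ FIRST(β) ≠ ∅ (with ε ∈ FIRST of a nullable right-hand side, so two nullable alternatives also conflict).

FIRST sets of the non-terminals at (or reachable through a nullable prefix from) the front of some alternative:
  FIRST(E) = { '(', ',', 'f', 'y' }

Productions for S:
  S → (: FIRST = { '(' }
  S → y ,: FIRST = { 'y' }
  S → f: FIRST = { 'f' }
  S → E y: FIRST = { '(', ',', 'f', 'y' }
  S → , , f: FIRST = { ',' }
L, E have only one production, so no FIRST/FIRST conflict is possible there.

Conflict for S: S → ( and S → E y
  Overlap: { '(' }
Conflict for S: S → y , and S → E y
  Overlap: { 'y' }
Conflict for S: S → f and S → E y
  Overlap: { 'f' }
Conflict for S: S → E y and S → , , f
  Overlap: { ',' }

Answer: Yes. S → '(' / S → E y on { '(' }; S → y ',' / S → E y on { 'y' }; S → f / S → E y on { 'f' }; S → E y / S → ',' ',' f on { ',' }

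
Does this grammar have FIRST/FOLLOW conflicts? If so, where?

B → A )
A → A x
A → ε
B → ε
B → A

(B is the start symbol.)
Nullable non-terminals: A, B.
FIRST sets used below: FIRST(A) = { 'x', ε }

A: nullable alternative(s) A → ε; FOLLOW(A) = { $, ')', 'x' }
  A → A x: FIRST \ {ε} = { 'x' } — overlaps FOLLOW(A) on { 'x' }: CONFLICT
  A → ε: FIRST \ {ε} = { } — this is the only nullable alternative, skip

B: nullable alternative(s) B → ε, B → A; FOLLOW(B) = { $ }
  B → A ): FIRST \ {ε} = { ')', 'x' } — disjoint from FOLLOW(B)
  B → ε: FIRST \ {ε} = { } — disjoint from FOLLOW(B)
  B → A: FIRST \ {ε} = { 'x' } — disjoint from FOLLOW(B)

So the grammar has 1 FIRST/FOLLOW conflict (marked CONFLICT above).

Answer: Yes. A → A x with FOLLOW(A) on { 'x' }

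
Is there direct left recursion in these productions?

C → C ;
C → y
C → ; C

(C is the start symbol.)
Yes, C is left-recursive

C → C ;: LEFT RECURSIVE (starts with C)
C → y: starts with y
C → ; C: starts with ';'

The grammar has direct left recursion on: C.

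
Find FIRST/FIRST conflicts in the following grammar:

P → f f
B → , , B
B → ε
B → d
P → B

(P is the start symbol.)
No FIRST/FIRST conflicts.

FIRST sets of the non-terminals at (or reachable through a nullable prefix from) the front of some alternative:
  FIRST(B) = { ',', 'd', ε }

Productions for P:
  P → f f: FIRST = { 'f' }
  P → B: FIRST = { ',', 'd', ε }
Productions for B:
  B → , , B: FIRST = { ',' }
  B → ε: FIRST = { ε }
  B → d: FIRST = { 'd' }

All alternatives of each non-terminal have pairwise disjoint FIRST sets.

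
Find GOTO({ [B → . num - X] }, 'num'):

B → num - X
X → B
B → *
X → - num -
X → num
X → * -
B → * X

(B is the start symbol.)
GOTO(I, 'num') = CLOSURE({ [A → αX.β] : [A → α.Xβ] ∈ I, X = 'num' })

Items with dot before 'num', with the dot advanced:
  [B → . num - X] → [B → num . - X]
Closure adds nothing (no advanced item has the dot before a non-terminal).

GOTO = { [B → num . - X] }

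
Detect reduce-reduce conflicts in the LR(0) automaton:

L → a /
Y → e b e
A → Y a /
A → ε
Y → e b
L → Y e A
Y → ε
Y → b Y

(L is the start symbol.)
Yes — I10: [A → .] vs [Y → .]

A reduce-reduce conflict occurs when an LR(0) state has two complete items [A → α .] and [B → β .] — both call for a reduction, and with no lookahead the parser cannot choose between them.

Augment with L' → L and build the canonical LR(0) collection (I0 = CLOSURE({[L' → . L]}), then GOTO on every symbol after a dot until no new states appear). It has 15 states:
  I0: { [L → . Y e A], [L → . a /], [L' → . L], [Y → . b Y], [Y → . e b e], [Y → . e b], [Y → .] }  — shift, reduce
  I1: { [L' → L .] }  — accept
  I2: { [L → Y . e A] }  — shift
  I3: { [L → a . /] }  — shift
  I4: { [Y → . b Y], [Y → . e b e], [Y → . e b], [Y → .], [Y → b . Y] }  — shift, reduce
  I5: { [Y → e . b e], [Y → e . b] }  — shift
  I6: { [Y → e b . e], [Y → e b .] }  — shift, reduce
  I7: { [Y → e b e .] }  — reduce
  I8: { [Y → b Y .] }  — reduce
  I9: { [L → a / .] }  — reduce
  I10: { [A → . Y a /], [A → .], [L → Y e . A], [Y → . b Y], [Y → . e b e], [Y → . e b], [Y → .] }  — shift, 2 reduces
  I11: { [L → Y e A .] }  — reduce
  I12: { [A → Y . a /] }  — shift
  I13: { [A → Y a . /] }  — shift
  I14: { [A → Y a / .] }  — reduce

I10 contains complete items [A → .], [Y → .] — reduce-reduce conflict.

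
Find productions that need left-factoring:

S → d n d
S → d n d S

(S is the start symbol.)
Yes, S has productions with common prefix 'd n d'

Left-factoring is needed when two productions for the same non-terminal
share a common prefix on the right-hand side.

Productions for S:
  S → d n d
  S → d n d S

Found common prefix 'd n d' in productions for S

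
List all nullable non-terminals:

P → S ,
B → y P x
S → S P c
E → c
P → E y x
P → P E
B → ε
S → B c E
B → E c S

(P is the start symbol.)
A non-terminal is nullable if it can derive ε (the empty string): either it has an ε-production, or it has a production whose right-hand side consists entirely of nullable non-terminals.

ε-productions: B → ε
So B is immediately nullable.
No further non-terminal can be added: every production for the remaining non-terminals contains a terminal or a non-nullable non-terminal.
Nullable = { 'B' }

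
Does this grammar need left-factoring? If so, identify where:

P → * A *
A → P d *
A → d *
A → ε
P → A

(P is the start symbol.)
Left-factoring is needed when two productions for the same non-terminal
share a common prefix on the right-hand side.

Productions for P:
  P → * A *
  P → A
Productions for A:
  A → P d *
  A → d *
  A → ε

No common prefixes found.

Answer: No, left-factoring is not needed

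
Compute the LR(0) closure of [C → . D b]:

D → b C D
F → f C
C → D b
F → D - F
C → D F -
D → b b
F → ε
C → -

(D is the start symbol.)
{ [C → . D b], [D → . b C D], [D → . b b] }

To compute CLOSURE, for each item [A → α.Bβ] where B is a non-terminal, add [B → .γ] for all productions B → γ; repeat for the newly added items until nothing changes.

Start with: [C → . D b]
  [C → . D b] has the dot before D: add [D → . b C D], [D → . b b]
No further items can be added.

CLOSURE = { [C → . D b], [D → . b C D], [D → . b b] }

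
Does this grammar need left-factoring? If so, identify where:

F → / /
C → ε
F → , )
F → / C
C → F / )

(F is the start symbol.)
Yes, F has productions with common prefix '/'

Left-factoring is needed when two productions for the same non-terminal
share a common prefix on the right-hand side.

Productions for F:
  F → / /
  F → , )
  F → / C
Productions for C:
  C → ε
  C → F / )

Found common prefix '/' in productions for F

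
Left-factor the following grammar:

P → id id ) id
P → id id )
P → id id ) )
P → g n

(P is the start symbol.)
Left-factoring transforms A → αβ₁ | αβ₂ into A → αA' and A' → β₁ | β₂
(α is the longest common prefix among the alternatives). Repeat until
no nonterminal has two alternatives with a common prefix.

Round 1: P has alternatives sharing prefix 'id id )'. Introduce P': P → id id ) P'
  Add: P' → id
  Add: P' → ε
  Add: P' → )

No remaining common prefixes — done.

Resulting grammar:
P → id id ) P'
P' → id
P' → ε
P' → )
P → g n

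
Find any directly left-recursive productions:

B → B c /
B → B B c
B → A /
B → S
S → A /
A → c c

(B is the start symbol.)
Yes, B is left-recursive

B → B c /: LEFT RECURSIVE (starts with B)
B → B B c: LEFT RECURSIVE (starts with B)
B → A /: starts with A
B → S: starts with S
S → A /: starts with A
A → c c: starts with c

The grammar has direct left recursion on: B.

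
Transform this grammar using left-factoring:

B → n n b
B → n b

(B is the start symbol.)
B → n B'
B' → n b
B' → b

Left-factoring transforms A → αβ₁ | αβ₂ into A → αA' and A' → β₁ | β₂
(α is the longest common prefix among the alternatives). Repeat until
no nonterminal has two alternatives with a common prefix.

Round 1: B has alternatives sharing prefix 'n'. Introduce B': B → n B'
  Add: B' → n b
  Add: B' → b

No remaining common prefixes — done.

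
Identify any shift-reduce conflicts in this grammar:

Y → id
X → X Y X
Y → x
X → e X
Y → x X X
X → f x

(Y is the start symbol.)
Yes — I3: [Y → x .] vs [X → . e X]; I8: [X → e X .] vs [Y → . id]; I10: [X → X Y X .] vs [Y → . id]; I11: [Y → x X X .] vs [Y → . id]

Augment with Y' → Y and build the canonical LR(0) collection (I0 = CLOSURE({[Y' → . Y]}), then GOTO on every symbol after a dot until no new states appear). It has 12 states:
  I0: { [Y → . id], [Y → . x X X], [Y → . x], [Y' → . Y] }  — shift
  I1: { [Y' → Y .] }  — accept
  I2: { [Y → id .] }  — reduce
  I3: { [X → . X Y X], [X → . e X], [X → . f x], [Y → x . X X], [Y → x .] }  — shift, reduce
  I4: { [X → . X Y X], [X → . e X], [X → . f x], [X → X . Y X], [Y → . id], [Y → . x X X], [Y → . x], [Y → x X . X] }  — shift
  I5: { [X → . X Y X], [X → . e X], [X → . f x], [X → e . X] }  — shift
  I6: { [X → f . x] }  — shift
  I7: { [X → f x .] }  — reduce
  I8: { [X → X . Y X], [X → e X .], [Y → . id], [Y → . x X X], [Y → . x] }  — shift, reduce
  I9: { [X → . X Y X], [X → . e X], [X → . f x], [X → X Y . X] }  — shift
  I10: { [X → X . Y X], [X → X Y X .], [Y → . id], [Y → . x X X], [Y → . x] }  — shift, reduce
  I11: { [X → X . Y X], [Y → . id], [Y → . x X X], [Y → . x], [Y → x X X .] }  — shift, reduce

I3 contains reduce item [Y → x .] and shift items [X → . e X], [X → . f x] — shift-reduce conflict.
I8 contains reduce item [X → e X .] and shift items [Y → . id], [Y → . x], [Y → . x X X] — shift-reduce conflict.
I10 contains reduce item [X → X Y X .] and shift items [Y → . id], [Y → . x], [Y → . x X X] — shift-reduce conflict.
I11 contains reduce item [Y → x X X .] and shift items [Y → . id], [Y → . x], [Y → . x X X] — shift-reduce conflict.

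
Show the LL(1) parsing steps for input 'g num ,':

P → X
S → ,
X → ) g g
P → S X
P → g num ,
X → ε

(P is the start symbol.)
Stack is shown with the top on the left.

Stack      Input      Action
----------------------------
P $        g num , $  output P → g num ,
g num , $  g num , $  match 'g'
num , $    num , $    match 'num'
, $        , $        match ','
$          $          accept

The string is accepted.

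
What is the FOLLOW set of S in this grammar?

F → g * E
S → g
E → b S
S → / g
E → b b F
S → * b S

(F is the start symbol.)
To compute FOLLOW(S), find every occurrence of S on a right-hand side N → α S β: add FIRST(β) \ {ε}, and if β is empty or nullable also add FOLLOW(N). Iterate to a fixed point.

In E → b S: S is at the end, add FOLLOW(E)
In S → * b S: S is at the end; this adds FOLLOW(S) to itself — nothing new

The FOLLOW sets referred to above (computed the same way, to a fixed point):
  FOLLOW(E) = { $ }

Taking the union: FOLLOW(S) = { $ }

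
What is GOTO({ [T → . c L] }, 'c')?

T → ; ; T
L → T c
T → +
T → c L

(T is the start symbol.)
GOTO(I, 'c') = CLOSURE({ [A → αX.β] : [A → α.Xβ] ∈ I, X = 'c' })

Items with dot before 'c', with the dot advanced:
  [T → . c L] → [T → c . L]
Closure of the advanced items:
  [T → c . L] has the dot before L: add [L → . T c]
  [L → . T c] has the dot before T: add [T → . ; ; T], [T → . +], [T → . c L]

GOTO = { [L → . T c], [T → . +], [T → . ; ; T], [T → . c L], [T → c . L] }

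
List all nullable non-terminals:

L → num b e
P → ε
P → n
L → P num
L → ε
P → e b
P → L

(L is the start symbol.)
{ 'L', 'P' }

A non-terminal is nullable if it can derive ε (the empty string): either it has an ε-production, or it has a production whose right-hand side consists entirely of nullable non-terminals.

ε-productions: P → ε, L → ε
So P, L are immediately nullable.
Every non-terminal is now nullable.
Nullable = { 'L', 'P' }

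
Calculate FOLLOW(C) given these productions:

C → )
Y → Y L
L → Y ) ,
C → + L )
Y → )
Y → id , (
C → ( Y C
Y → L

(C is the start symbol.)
{ $ }

To compute FOLLOW(C), find every occurrence of C on a right-hand side N → α C β: add FIRST(β) \ {ε}, and if β is empty or nullable also add FOLLOW(N). Iterate to a fixed point.

C is the start symbol, so $ ∈ FOLLOW(C).
In C → ( Y C: C is at the end; this adds FOLLOW(C) to itself — nothing new

Taking the union: FOLLOW(C) = { $ }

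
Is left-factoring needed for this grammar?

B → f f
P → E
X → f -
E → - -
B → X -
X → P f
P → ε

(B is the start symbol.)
Left-factoring is needed when two productions for the same non-terminal
share a common prefix on the right-hand side.

Productions for B:
  B → f f
  B → X -
Productions for P:
  P → E
  P → ε
Productions for X:
  X → f -
  X → P f

No common prefixes found.

Answer: No, left-factoring is not needed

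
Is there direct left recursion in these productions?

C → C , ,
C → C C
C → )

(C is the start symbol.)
Yes, C is left-recursive

Direct left recursion occurs when N → N α for some non-terminal N (the right-hand side begins with the left-hand side itself).

C → C , ,: LEFT RECURSIVE (starts with C)
C → C C: LEFT RECURSIVE (starts with C)
C → ): starts with ')'

The grammar has direct left recursion on: C.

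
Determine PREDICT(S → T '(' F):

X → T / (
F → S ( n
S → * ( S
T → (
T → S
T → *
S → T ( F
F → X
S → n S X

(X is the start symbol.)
{ '(', '*', 'n' }

PREDICT(S → T '(' F) = (FIRST(RHS) \ {ε}) ∪ (FOLLOW(S) if ε ∈ FIRST(RHS), i.e. RHS ⇒* ε)
FIRST(T) = { '(', '*', 'n' }
FIRST(T '(' F) = { '(', '*', 'n' }
ε ∉ FIRST(T '(' F), so FOLLOW(S) is not added.
PREDICT(S → T '(' F) = { '(', '*', 'n' }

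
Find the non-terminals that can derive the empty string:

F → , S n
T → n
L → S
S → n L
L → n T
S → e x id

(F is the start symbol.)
There are no ε-productions, so no non-terminal can derive ε.
No non-terminals are nullable.

Answer: None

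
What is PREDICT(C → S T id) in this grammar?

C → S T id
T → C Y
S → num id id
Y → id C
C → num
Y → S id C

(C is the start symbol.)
{ 'num' }

PREDICT(C → S T id) = (FIRST(RHS) \ {ε}) ∪ (FOLLOW(C) if ε ∈ FIRST(RHS), i.e. RHS ⇒* ε)
FIRST(S) = { 'num' }
FIRST(S T id) = { 'num' }
ε ∉ FIRST(S T id), so FOLLOW(C) is not added.
PREDICT(C → S T id) = { 'num' }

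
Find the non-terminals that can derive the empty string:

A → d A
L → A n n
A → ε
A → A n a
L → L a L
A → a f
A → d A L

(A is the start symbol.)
ε-productions: A → ε
So A is immediately nullable.
No further non-terminal can be added: every production for the remaining non-terminals contains a terminal or a non-nullable non-terminal.
Nullable = { 'A' }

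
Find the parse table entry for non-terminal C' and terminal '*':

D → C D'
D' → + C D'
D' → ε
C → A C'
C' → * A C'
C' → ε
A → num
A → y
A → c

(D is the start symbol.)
C' → * A C'

To find M[C', '*'], we find productions for C' where '*' is in the predict set (PREDICT(N → α) = (FIRST(α) \ {ε}) ∪ (FOLLOW(N) if α ⇒* ε)).

Relevant sets:
  FOLLOW(C') = { $, '+' }

C' → * A C': PREDICT = { '*' }
  '*' is in predict set, so this production goes in M[C', '*']
C' → ε: PREDICT = { $, '+' }

M[C', '*'] = C' → * A C'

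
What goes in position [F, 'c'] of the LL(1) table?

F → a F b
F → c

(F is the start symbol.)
F → c

To find M[F, 'c'], we find productions for F where 'c' is in the predict set (PREDICT(N → α) = (FIRST(α) \ {ε}) ∪ (FOLLOW(N) if α ⇒* ε)).

F → a F b: PREDICT = { 'a' }
F → c: PREDICT = { 'c' }
  'c' is in predict set, so this production goes in M[F, 'c']

M[F, 'c'] = F → c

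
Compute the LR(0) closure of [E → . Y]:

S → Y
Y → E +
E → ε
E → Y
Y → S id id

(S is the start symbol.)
To compute CLOSURE, for each item [A → α.Bβ] where B is a non-terminal, add [B → .γ] for all productions B → γ; repeat for the newly added items until nothing changes.

Start with: [E → . Y]
  [E → . Y] has the dot before Y: add [Y → . E +], [Y → . S id id]
  [Y → . E +] has the dot before E: add [E → .]
  [Y → . S id id] has the dot before S: add [S → . Y]
No further items can be added.

CLOSURE = { [E → . Y], [E → .], [S → . Y], [Y → . E +], [Y → . S id id] }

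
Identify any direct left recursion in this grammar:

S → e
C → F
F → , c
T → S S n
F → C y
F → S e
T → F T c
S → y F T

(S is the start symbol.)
No direct left recursion

Direct left recursion occurs when N → N α for some non-terminal N (the right-hand side begins with the left-hand side itself).

S → e: starts with e
C → F: starts with F
F → , c: starts with ','
T → S S n: starts with S
F → C y: starts with C
F → S e: starts with S
T → F T c: starts with F
S → y F T: starts with y

No direct left recursion found.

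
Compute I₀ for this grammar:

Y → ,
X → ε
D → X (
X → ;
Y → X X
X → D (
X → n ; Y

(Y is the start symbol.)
{ [D → . X (], [X → . ;], [X → . D (], [X → . n ; Y], [X → .], [Y → . ,], [Y → . X X], [Y' → . Y] }

First, augment the grammar with Y' → Y
I₀ = CLOSURE({ [Y' → . Y] }):
  [Y' → . Y] has the dot before Y: add [Y → . ,], [Y → . X X]
  [Y → . X X] has the dot before X: add [X → .], [X → . ;], [X → . D (], [X → . n ; Y]
  [X → . D (] has the dot before D: add [D → . X (]
No further items can be added.

I₀ = { [D → . X (], [X → . ;], [X → . D (], [X → . n ; Y], [X → .], [Y → . ,], [Y → . X X], [Y' → . Y] }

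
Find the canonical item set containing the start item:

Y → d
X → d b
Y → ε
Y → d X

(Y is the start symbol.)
First, augment the grammar with Y' → Y
I₀ = CLOSURE({ [Y' → . Y] }):
  [Y' → . Y] has the dot before Y: add [Y → . d], [Y → .], [Y → . d X]
No further items can be added.

I₀ = { [Y → . d X], [Y → . d], [Y → .], [Y' → . Y] }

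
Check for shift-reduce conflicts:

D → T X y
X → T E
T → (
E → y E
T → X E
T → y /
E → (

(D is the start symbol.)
A shift-reduce conflict occurs when an LR(0) state has both:
  - a complete (reduce) item [A → α .] (dot at the end), and
  - a shift item [B → β . c γ] (dot before a terminal).

Augment with D' → D and build the canonical LR(0) collection (I0 = CLOSURE({[D' → . D]}), then GOTO on every symbol after a dot until no new states appear). It has 17 states:
  I0: { [D → . T X y], [D' → . D], [T → . (], [T → . X E], [T → . y /], [X → . T E] }  — shift
  I1: { [T → ( .] }  — reduce
  I2: { [D' → D .] }  — accept
  I3: { [D → T . X y], [E → . (], [E → . y E], [T → . (], [T → . X E], [T → . y /], [X → . T E], [X → T . E] }  — shift
  I4: { [E → . (], [E → . y E], [T → X . E] }  — shift
  I5: { [T → y . /] }  — shift
  I6: { [T → y / .] }  — reduce
  I7: { [E → ( .] }  — reduce
  I8: { [T → X E .] }  — reduce
  I9: { [E → . (], [E → . y E], [E → y . E] }  — shift
  I10: { [E → y E .] }  — reduce
  I11: { [E → ( .], [T → ( .] }  — 2 reduces
  I12: { [X → T E .] }  — reduce
  I13: { [E → . (], [E → . y E], [X → T . E] }  — shift
  I14: { [D → T X . y], [E → . (], [E → . y E], [T → X . E] }  — shift
  I15: { [E → . (], [E → . y E], [E → y . E], [T → y . /] }  — shift
  I16: { [D → T X y .], [E → . (], [E → . y E], [E → y . E] }  — shift, reduce

I16 contains reduce item [D → T X y .] and shift items [E → . (], [E → . y E] — shift-reduce conflict.

Answer: Yes — I16: [D → T X y .] vs [E → . (]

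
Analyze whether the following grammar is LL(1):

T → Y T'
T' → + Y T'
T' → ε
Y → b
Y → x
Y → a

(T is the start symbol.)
A grammar is LL(1) if for each non-terminal N with multiple productions, the predict sets of those productions are pairwise disjoint, where PREDICT(N → α) = (FIRST(α) \ {ε}) ∪ (FOLLOW(N) if α ⇒* ε).

Relevant sets:
  FOLLOW(T') = { $ }

For T':
  PREDICT(T' → '+' Y T') = { '+' }
  PREDICT(T' → ε) = { $ }
For Y:
  PREDICT(Y → b) = { 'b' }
  PREDICT(Y → x) = { 'x' }
  PREDICT(Y → a) = { 'a' }
T has a single production, so nothing to check there.

All predict sets are disjoint. The grammar IS LL(1).

Answer: Yes, the grammar is LL(1).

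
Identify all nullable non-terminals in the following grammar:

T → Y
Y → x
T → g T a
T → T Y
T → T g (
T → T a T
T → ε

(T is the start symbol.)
{ 'T' }

A non-terminal is nullable if it can derive ε (the empty string): either it has an ε-production, or it has a production whose right-hand side consists entirely of nullable non-terminals.

ε-productions: T → ε
So T is immediately nullable.
No further non-terminal can be added: every production for the remaining non-terminals contains a terminal or a non-nullable non-terminal.
Nullable = { 'T' }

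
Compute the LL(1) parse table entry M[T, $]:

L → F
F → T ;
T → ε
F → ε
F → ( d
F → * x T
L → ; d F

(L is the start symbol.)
To find M[T, $], we find productions for T where $ is in the predict set (PREDICT(N → α) = (FIRST(α) \ {ε}) ∪ (FOLLOW(N) if α ⇒* ε)).

Relevant sets:
  FOLLOW(T) = { $, ';' }

T → ε: PREDICT = { $, ';' }
  $ is in predict set, so this production goes in M[T, $]

M[T, $] = T → ε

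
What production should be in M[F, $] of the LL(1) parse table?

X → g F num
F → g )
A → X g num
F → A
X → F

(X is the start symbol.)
To find M[F, $], we find productions for F where $ is in the predict set (PREDICT(N → α) = (FIRST(α) \ {ε}) ∪ (FOLLOW(N) if α ⇒* ε)).

Relevant sets:
  FIRST(A) = { 'g' }

F → g ): PREDICT = { 'g' }
F → A: PREDICT = { 'g' }

M[F, $] is empty (no production applies)

Answer: Empty (error entry)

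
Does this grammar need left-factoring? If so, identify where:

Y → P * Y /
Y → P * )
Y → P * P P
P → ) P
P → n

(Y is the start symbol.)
Yes, Y has productions with common prefix 'P *'

Left-factoring is needed when two productions for the same non-terminal
share a common prefix on the right-hand side.

Productions for Y:
  Y → P * Y /
  Y → P * )
  Y → P * P P
Productions for P:
  P → ) P
  P → n

Found common prefix 'P *' in productions for Y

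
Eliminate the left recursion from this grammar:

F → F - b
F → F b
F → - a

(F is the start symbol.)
F → - a F'
F' → - b F'
F' → b F'
F' → ε

F is directly left-recursive. The standard transformation for
  A → A α₁ | ... | A α_m | β₁ | ... | β_n
is
  A  → β₁ A' | ... | β_n A'
  A' → α₁ A' | ... | α_m A' | ε

F → - a becomes F → - a F'
F → F - b becomes F' → - b F'
F → F b becomes F' → b F'
Add F' → ε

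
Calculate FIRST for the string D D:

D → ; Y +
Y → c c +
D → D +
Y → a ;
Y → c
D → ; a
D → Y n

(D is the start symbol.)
{ ';', 'a', 'c' }

FIRST sets of the non-terminals involved (from the grammar, by fixed-point iteration):
  FIRST(D) = { ';', 'a', 'c' }

To compute FIRST(D D), process the symbols left to right:
Symbol D is a non-terminal. Add FIRST(D) \ {ε} = { ';', 'a', 'c' }
D is not nullable (ε ∉ FIRST(D)), so stop here.
FIRST(D D) = { ';', 'a', 'c' }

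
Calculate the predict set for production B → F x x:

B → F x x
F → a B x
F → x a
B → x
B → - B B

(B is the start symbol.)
{ 'a', 'x' }

PREDICT(B → F x x) = (FIRST(RHS) \ {ε}) ∪ (FOLLOW(B) if ε ∈ FIRST(RHS), i.e. RHS ⇒* ε)
FIRST(F) = { 'a', 'x' }
FIRST(F x x) = { 'a', 'x' }
ε ∉ FIRST(F x x), so FOLLOW(B) is not added.
PREDICT(B → F x x) = { 'a', 'x' }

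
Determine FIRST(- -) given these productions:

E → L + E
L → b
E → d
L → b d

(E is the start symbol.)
To compute FIRST(- -), process the symbols left to right:
Symbol - is a terminal. Add '-' and stop.
FIRST(- -) = { '-' }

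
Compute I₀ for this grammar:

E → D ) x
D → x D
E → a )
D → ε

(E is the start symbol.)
First, augment the grammar with E' → E
I₀ = CLOSURE({ [E' → . E] }):
  [E' → . E] has the dot before E: add [E → . D ) x], [E → . a )]
  [E → . D ) x] has the dot before D: add [D → . x D], [D → .]
No further items can be added.

I₀ = { [D → . x D], [D → .], [E → . D ) x], [E → . a )], [E' → . E] }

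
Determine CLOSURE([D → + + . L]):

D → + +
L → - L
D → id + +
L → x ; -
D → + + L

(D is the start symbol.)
Start with: [D → + + . L]
  [D → + + . L] has the dot before L: add [L → . - L], [L → . x ; -]
No further items can be added.

CLOSURE = { [D → + + . L], [L → . - L], [L → . x ; -] }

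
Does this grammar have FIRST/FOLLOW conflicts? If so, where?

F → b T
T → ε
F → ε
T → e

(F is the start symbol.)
No FIRST/FOLLOW conflicts.

A FIRST/FOLLOW conflict occurs when a non-terminal N has a nullable alternative N → β (β ⇒* ε) and another alternative N → α with FIRST(α) ∩ FOLLOW(N) ≠ ∅: on such a lookahead the parser cannot decide between expanding α and letting N vanish via β.

Nullable non-terminals: F, T.

F: nullable alternative(s) F → ε; FOLLOW(F) = { $ }
  F → b T: FIRST \ {ε} = { 'b' } — disjoint from FOLLOW(F)
  F → ε: FIRST \ {ε} = { } — this is the only nullable alternative, skip

T: nullable alternative(s) T → ε; FOLLOW(T) = { $ }
  T → ε: FIRST \ {ε} = { } — this is the only nullable alternative, skip
  T → e: FIRST \ {ε} = { 'e' } — disjoint from FOLLOW(T)

No FIRST/FOLLOW conflicts found.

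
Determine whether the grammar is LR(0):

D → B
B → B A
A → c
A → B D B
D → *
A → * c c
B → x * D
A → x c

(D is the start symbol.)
No. Shift-reduce conflict between [D → B .] and [A → . * c c]

Augment with D' → D and build the canonical LR(0) collection (I0 = CLOSURE({[D' → . D]}), then GOTO on every symbol after a dot until no new states appear). It has 19 states:
  I0: { [B → . B A], [B → . x * D], [D → . *], [D → . B], [D' → . D] }  — shift
  I1: { [D → * .] }  — reduce
  I2: { [A → . * c c], [A → . B D B], [A → . c], [A → . x c], [B → . B A], [B → . x * D], [B → B . A], [D → B .] }  — shift, reduce
  I3: { [D' → D .] }  — accept
  I4: { [B → x . * D] }  — shift
  I5: { [B → . B A], [B → . x * D], [B → x * . D], [D → . *], [D → . B] }  — shift
  I6: { [B → x * D .] }  — reduce
  I7: { [A → * . c c] }  — shift
  I8: { [B → B A .] }  — reduce
  I9: { [A → . * c c], [A → . B D B], [A → . c], [A → . x c], [A → B . D B], [B → . B A], [B → . x * D], [B → B . A], [D → . *], [D → . B] }  — shift
  I10: { [A → c .] }  — reduce
  I11: { [A → x . c], [B → x . * D] }  — shift
  I12: { [A → x c .] }  — reduce
  I13: { [A → * . c c], [D → * .] }  — shift, reduce
  I14: { [A → . * c c], [A → . B D B], [A → . c], [A → . x c], [A → B . D B], [B → . B A], [B → . x * D], [B → B . A], [D → . *], [D → . B], [D → B .] }  — shift, reduce
  I15: { [A → B D . B], [B → . B A], [B → . x * D] }  — shift
  I16: { [A → . * c c], [A → . B D B], [A → . c], [A → . x c], [A → B D B .], [B → . B A], [B → . x * D], [B → B . A] }  — shift, reduce
  I17: { [A → * c . c] }  — shift
  I18: { [A → * c c .] }  — reduce

Conflict in state I2:
  Shift-reduce conflict between [D → B .] and [A → . * c c]
So the grammar is NOT LR(0).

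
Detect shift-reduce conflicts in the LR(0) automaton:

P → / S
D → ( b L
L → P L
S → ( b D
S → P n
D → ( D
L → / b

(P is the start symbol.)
No shift-reduce conflicts

A shift-reduce conflict occurs when an LR(0) state has both:
  - a complete (reduce) item [A → α .] (dot at the end), and
  - a shift item [B → β . c γ] (dot before a terminal).

Augment with P' → P and build the canonical LR(0) collection (I0 = CLOSURE({[P' → . P]}), then GOTO on every symbol after a dot until no new states appear). It has 17 states:
  I0: { [P → . / S], [P' → . P] }  — shift
  I1: { [P → . / S], [P → / . S], [S → . ( b D], [S → . P n] }  — shift
  I2: { [P' → P .] }  — accept
  I3: { [S → ( . b D] }  — shift
  I4: { [S → P . n] }  — shift
  I5: { [P → / S .] }  — reduce
  I6: { [S → P n .] }  — reduce
  I7: { [D → . ( D], [D → . ( b L], [S → ( b . D] }  — shift
  I8: { [D → ( . D], [D → ( . b L], [D → . ( D], [D → . ( b L] }  — shift
  I9: { [S → ( b D .] }  — reduce
  I10: { [D → ( D .] }  — reduce
  I11: { [D → ( b . L], [L → . / b], [L → . P L], [P → . / S] }  — shift
  I12: { [L → / . b], [P → . / S], [P → / . S], [S → . ( b D], [S → . P n] }  — shift
  I13: { [D → ( b L .] }  — reduce
  I14: { [L → . / b], [L → . P L], [L → P . L], [P → . / S] }  — shift
  I15: { [L → P L .] }  — reduce
  I16: { [L → / b .] }  — reduce

No state contains both a complete item and a shift item.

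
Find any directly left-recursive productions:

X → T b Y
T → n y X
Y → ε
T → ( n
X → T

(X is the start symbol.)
No direct left recursion

X → T b Y: starts with T
T → n y X: starts with n
Y → ε: starts with ε
T → ( n: starts with '('
X → T: starts with T

No direct left recursion found.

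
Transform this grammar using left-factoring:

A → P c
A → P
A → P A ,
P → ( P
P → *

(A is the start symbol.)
Left-factoring transforms A → αβ₁ | αβ₂ into A → αA' and A' → β₁ | β₂
(α is the longest common prefix among the alternatives). Repeat until
no nonterminal has two alternatives with a common prefix.

Round 1: A has alternatives sharing prefix 'P'. Introduce A': A → P A'
  Add: A' → c
  Add: A' → ε
  Add: A' → A ,

No remaining common prefixes — done.

Resulting grammar:
A → P A'
A' → c
A' → ε
A' → A ,
P → ( P
P → *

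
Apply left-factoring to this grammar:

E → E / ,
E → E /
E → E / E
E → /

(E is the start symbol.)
Left-factoring transforms A → αβ₁ | αβ₂ into A → αA' and A' → β₁ | β₂
(α is the longest common prefix among the alternatives). Repeat until
no nonterminal has two alternatives with a common prefix.

Round 1: E has alternatives sharing prefix 'E /'. Introduce E': E → E / E'
  Add: E' → ,
  Add: E' → ε
  Add: E' → E

No remaining common prefixes — done.

Resulting grammar:
E → E / E'
E' → ,
E' → ε
E' → E
E → /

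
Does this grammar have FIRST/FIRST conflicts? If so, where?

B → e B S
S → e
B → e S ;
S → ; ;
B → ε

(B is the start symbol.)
Yes. B → e B S / B → e S ';' on { 'e' }

A FIRST/FIRST conflict occurs when two productions N → α and N → β for the same non-terminal have FIRST(α) ∩ FIRST(β) ≠ ∅ (with ε ∈ FIRST of a nullable right-hand side, so two nullable alternatives also conflict).

Productions for B:
  B → e B S: FIRST = { 'e' }
  B → e S ;: FIRST = { 'e' }
  B → ε: FIRST = { ε }
Productions for S:
  S → e: FIRST = { 'e' }
  S → ; ;: FIRST = { ';' }

Conflict for B: B → e B S and B → e S ;
  Overlap: { 'e' }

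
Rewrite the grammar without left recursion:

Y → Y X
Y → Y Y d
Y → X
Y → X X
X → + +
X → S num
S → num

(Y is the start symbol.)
Y is directly left-recursive. The standard transformation for
  A → A α₁ | ... | A α_m | β₁ | ... | β_n
is
  A  → β₁ A' | ... | β_n A'
  A' → α₁ A' | ... | α_m A' | ε

Y → X becomes Y → X Y'
Y → X X becomes Y → X X Y'
Y → Y X becomes Y' → X Y'
Y → Y Y d becomes Y' → Y d Y'
Add Y' → ε

Productions for other non-terminals are unchanged:
  X → + +
  X → S num
  S → num

Resulting grammar:
Y → X Y'
Y → X X Y'
Y' → X Y'
Y' → Y d Y'
Y' → ε
X → + +
X → S num
S → num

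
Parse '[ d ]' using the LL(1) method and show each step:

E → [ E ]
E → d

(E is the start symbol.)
LL(1) parsing maintains a stack (initially the start symbol over $) and the input. At each step: if the stack top is a terminal, match it against the current input token; if it is a non-terminal N, replace it with the RHS of M[N, lookahead] (the unique production whose predict set contains the lookahead).

Stack is shown with the top on the left.

Stack    Input    Action
------------------------
E $      [ d ] $  output E → [ E ]
[ E ] $  [ d ] $  match '['
E ] $    d ] $    output E → d
d ] $    d ] $    match 'd'
] $      ] $      match ']'
$        $        accept

The string is accepted.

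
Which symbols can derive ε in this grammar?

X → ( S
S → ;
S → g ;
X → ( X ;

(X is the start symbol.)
None

A non-terminal is nullable if it can derive ε (the empty string): either it has an ε-production, or it has a production whose right-hand side consists entirely of nullable non-terminals.

There are no ε-productions, so no non-terminal can derive ε.
No non-terminals are nullable.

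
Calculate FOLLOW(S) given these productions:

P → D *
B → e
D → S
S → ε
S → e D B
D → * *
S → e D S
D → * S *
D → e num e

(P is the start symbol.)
{ '*', 'e' }

To compute FOLLOW(S), find every occurrence of S on a right-hand side N → α S β: add FIRST(β) \ {ε}, and if β is empty or nullable also add FOLLOW(N). Iterate to a fixed point.

In D → S: S is at the end, add FOLLOW(D)
In S → e D S: S is at the end; this adds FOLLOW(S) to itself — nothing new
In D → * S *: S is followed by '*', add FIRST('*') \ {ε} = { '*' }

The FOLLOW sets referred to above (computed the same way, to a fixed point):
  FOLLOW(D) = { '*', 'e' }

Taking the union: FOLLOW(S) = { '*', 'e' }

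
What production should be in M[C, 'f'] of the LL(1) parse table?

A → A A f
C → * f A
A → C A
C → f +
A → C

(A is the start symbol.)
To find M[C, 'f'], we find productions for C where 'f' is in the predict set (PREDICT(N → α) = (FIRST(α) \ {ε}) ∪ (FOLLOW(N) if α ⇒* ε)).

C → * f A: PREDICT = { '*' }
C → f +: PREDICT = { 'f' }
  'f' is in predict set, so this production goes in M[C, 'f']

M[C, 'f'] = C → f +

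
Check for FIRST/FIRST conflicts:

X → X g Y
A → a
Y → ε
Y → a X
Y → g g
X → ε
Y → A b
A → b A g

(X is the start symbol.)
Yes. Y → a X / Y → A b on { 'a' }

FIRST sets of the non-terminals at (or reachable through a nullable prefix from) the front of some alternative:
  FIRST(X) = { 'g', ε }
  FIRST(A) = { 'a', 'b' }

Productions for X:
  X → X g Y: FIRST = { 'g' }
  X → ε: FIRST = { ε }
Productions for A:
  A → a: FIRST = { 'a' }
  A → b A g: FIRST = { 'b' }
Productions for Y:
  Y → ε: FIRST = { ε }
  Y → a X: FIRST = { 'a' }
  Y → g g: FIRST = { 'g' }
  Y → A b: FIRST = { 'a', 'b' }

Conflict for Y: Y → a X and Y → A b
  Overlap: { 'a' }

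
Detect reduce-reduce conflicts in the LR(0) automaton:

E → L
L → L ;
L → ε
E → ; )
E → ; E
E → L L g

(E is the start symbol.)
A reduce-reduce conflict occurs when an LR(0) state has two complete items [A → α .] and [B → β .] — both call for a reduction, and with no lookahead the parser cannot choose between them.

Augment with E' → E and build the canonical LR(0) collection (I0 = CLOSURE({[E' → . E]}), then GOTO on every symbol after a dot until no new states appear). It has 9 states:
  I0: { [E → . ; )], [E → . ; E], [E → . L L g], [E → . L], [E' → . E], [L → . L ;], [L → .] }  — shift, reduce
  I1: { [E → . ; )], [E → . ; E], [E → . L L g], [E → . L], [E → ; . )], [E → ; . E], [L → . L ;], [L → .] }  — shift, reduce
  I2: { [E' → E .] }  — accept
  I3: { [E → L . L g], [E → L .], [L → . L ;], [L → .], [L → L . ;] }  — shift, 2 reduces
  I4: { [L → L ; .] }  — reduce
  I5: { [E → L L . g], [L → L . ;] }  — shift
  I6: { [E → L L g .] }  — reduce
  I7: { [E → ; ) .] }  — reduce
  I8: { [E → ; E .] }  — reduce

I3 contains complete items [E → L .], [L → .] — reduce-reduce conflict.

Answer: Yes — I3: [E → L .] vs [L → .]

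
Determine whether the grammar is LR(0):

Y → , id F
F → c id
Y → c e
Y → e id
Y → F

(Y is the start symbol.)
Yes, the grammar is LR(0)

A grammar is LR(0) if no state in the canonical LR(0) collection has:
  - both a shift item (dot before a terminal) and a complete item (shift-reduce conflict), or
  - two or more complete items (reduce-reduce conflict; the accept item [Y' → Y .] counts as a complete item here).

Augment with Y' → Y and build the canonical LR(0) collection (I0 = CLOSURE({[Y' → . Y]}), then GOTO on every symbol after a dot until no new states appear). It has 12 states:
  I0: { [F → . c id], [Y → . , id F], [Y → . F], [Y → . c e], [Y → . e id], [Y' → . Y] }  — shift
  I1: { [Y → , . id F] }  — shift
  I2: { [Y → F .] }  — reduce
  I3: { [Y' → Y .] }  — accept
  I4: { [F → c . id], [Y → c . e] }  — shift
  I5: { [Y → e . id] }  — shift
  I6: { [Y → e id .] }  — reduce
  I7: { [Y → c e .] }  — reduce
  I8: { [F → c id .] }  — reduce
  I9: { [F → . c id], [Y → , id . F] }  — shift
  I10: { [Y → , id F .] }  — reduce
  I11: { [F → c . id] }  — shift

Every state is either a pure shift/goto state or contains exactly one complete item and nothing to shift — no conflicts. The grammar is LR(0).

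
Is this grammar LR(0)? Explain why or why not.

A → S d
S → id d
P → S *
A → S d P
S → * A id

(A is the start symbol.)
A grammar is LR(0) if no state in the canonical LR(0) collection has:
  - both a shift item (dot before a terminal) and a complete item (shift-reduce conflict), or
  - two or more complete items (reduce-reduce conflict; the accept item [A' → A .] counts as a complete item here).

Augment with A' → A and build the canonical LR(0) collection (I0 = CLOSURE({[A' → . A]}), then GOTO on every symbol after a dot until no new states appear). It has 12 states:
  I0: { [A → . S d P], [A → . S d], [A' → . A], [S → . * A id], [S → . id d] }  — shift
  I1: { [A → . S d P], [A → . S d], [S → * . A id], [S → . * A id], [S → . id d] }  — shift
  I2: { [A' → A .] }  — accept
  I3: { [A → S . d P], [A → S . d] }  — shift
  I4: { [S → id . d] }  — shift
  I5: { [S → id d .] }  — reduce
  I6: { [A → S d . P], [A → S d .], [P → . S *], [S → . * A id], [S → . id d] }  — shift, reduce
  I7: { [A → S d P .] }  — reduce
  I8: { [P → S . *] }  — shift
  I9: { [P → S * .] }  — reduce
  I10: { [S → * A . id] }  — shift
  I11: { [S → * A id .] }  — reduce

Conflict in state I6:
  Shift-reduce conflict between [A → S d .] and [S → . * A id]
So the grammar is NOT LR(0).

Answer: No. Shift-reduce conflict between [A → S d .] and [S → . * A id]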